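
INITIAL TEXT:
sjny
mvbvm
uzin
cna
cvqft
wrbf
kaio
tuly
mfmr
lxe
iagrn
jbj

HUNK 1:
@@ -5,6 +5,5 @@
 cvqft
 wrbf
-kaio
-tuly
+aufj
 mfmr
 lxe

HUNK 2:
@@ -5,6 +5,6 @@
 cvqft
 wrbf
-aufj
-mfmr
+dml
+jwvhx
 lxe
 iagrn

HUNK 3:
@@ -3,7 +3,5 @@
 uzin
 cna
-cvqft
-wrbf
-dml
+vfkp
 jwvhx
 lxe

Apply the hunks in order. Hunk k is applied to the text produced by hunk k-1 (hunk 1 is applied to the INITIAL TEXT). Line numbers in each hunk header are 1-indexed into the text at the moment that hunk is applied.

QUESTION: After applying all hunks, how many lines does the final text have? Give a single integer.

Answer: 9

Derivation:
Hunk 1: at line 5 remove [kaio,tuly] add [aufj] -> 11 lines: sjny mvbvm uzin cna cvqft wrbf aufj mfmr lxe iagrn jbj
Hunk 2: at line 5 remove [aufj,mfmr] add [dml,jwvhx] -> 11 lines: sjny mvbvm uzin cna cvqft wrbf dml jwvhx lxe iagrn jbj
Hunk 3: at line 3 remove [cvqft,wrbf,dml] add [vfkp] -> 9 lines: sjny mvbvm uzin cna vfkp jwvhx lxe iagrn jbj
Final line count: 9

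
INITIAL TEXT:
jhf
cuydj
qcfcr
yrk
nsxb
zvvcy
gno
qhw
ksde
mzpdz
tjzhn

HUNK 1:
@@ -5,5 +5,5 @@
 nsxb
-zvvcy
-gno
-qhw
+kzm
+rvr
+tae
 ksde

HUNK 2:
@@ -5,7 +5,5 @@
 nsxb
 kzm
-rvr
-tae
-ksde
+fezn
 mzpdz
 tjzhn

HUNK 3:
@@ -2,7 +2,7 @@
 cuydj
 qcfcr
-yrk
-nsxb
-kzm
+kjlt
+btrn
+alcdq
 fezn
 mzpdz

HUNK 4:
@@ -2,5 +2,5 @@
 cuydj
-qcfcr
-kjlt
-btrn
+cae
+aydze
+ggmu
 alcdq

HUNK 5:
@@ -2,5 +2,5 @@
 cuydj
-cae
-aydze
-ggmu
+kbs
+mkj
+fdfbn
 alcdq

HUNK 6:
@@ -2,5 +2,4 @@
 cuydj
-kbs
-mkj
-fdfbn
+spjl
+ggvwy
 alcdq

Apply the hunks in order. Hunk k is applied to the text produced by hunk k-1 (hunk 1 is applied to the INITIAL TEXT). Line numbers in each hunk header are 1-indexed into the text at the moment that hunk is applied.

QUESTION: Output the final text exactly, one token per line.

Hunk 1: at line 5 remove [zvvcy,gno,qhw] add [kzm,rvr,tae] -> 11 lines: jhf cuydj qcfcr yrk nsxb kzm rvr tae ksde mzpdz tjzhn
Hunk 2: at line 5 remove [rvr,tae,ksde] add [fezn] -> 9 lines: jhf cuydj qcfcr yrk nsxb kzm fezn mzpdz tjzhn
Hunk 3: at line 2 remove [yrk,nsxb,kzm] add [kjlt,btrn,alcdq] -> 9 lines: jhf cuydj qcfcr kjlt btrn alcdq fezn mzpdz tjzhn
Hunk 4: at line 2 remove [qcfcr,kjlt,btrn] add [cae,aydze,ggmu] -> 9 lines: jhf cuydj cae aydze ggmu alcdq fezn mzpdz tjzhn
Hunk 5: at line 2 remove [cae,aydze,ggmu] add [kbs,mkj,fdfbn] -> 9 lines: jhf cuydj kbs mkj fdfbn alcdq fezn mzpdz tjzhn
Hunk 6: at line 2 remove [kbs,mkj,fdfbn] add [spjl,ggvwy] -> 8 lines: jhf cuydj spjl ggvwy alcdq fezn mzpdz tjzhn

Answer: jhf
cuydj
spjl
ggvwy
alcdq
fezn
mzpdz
tjzhn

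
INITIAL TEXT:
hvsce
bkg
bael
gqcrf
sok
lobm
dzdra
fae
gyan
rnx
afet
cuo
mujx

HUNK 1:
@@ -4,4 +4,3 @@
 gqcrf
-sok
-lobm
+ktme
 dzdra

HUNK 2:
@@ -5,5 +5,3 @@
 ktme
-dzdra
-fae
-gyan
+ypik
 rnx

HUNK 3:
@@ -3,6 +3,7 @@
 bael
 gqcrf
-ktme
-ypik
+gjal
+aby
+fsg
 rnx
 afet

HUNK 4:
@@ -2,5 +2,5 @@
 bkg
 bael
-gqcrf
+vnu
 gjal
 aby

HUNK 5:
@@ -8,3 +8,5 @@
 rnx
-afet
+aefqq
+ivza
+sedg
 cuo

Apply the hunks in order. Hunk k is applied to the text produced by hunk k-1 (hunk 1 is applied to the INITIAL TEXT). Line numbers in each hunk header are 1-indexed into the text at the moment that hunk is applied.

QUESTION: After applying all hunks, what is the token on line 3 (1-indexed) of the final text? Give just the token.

Hunk 1: at line 4 remove [sok,lobm] add [ktme] -> 12 lines: hvsce bkg bael gqcrf ktme dzdra fae gyan rnx afet cuo mujx
Hunk 2: at line 5 remove [dzdra,fae,gyan] add [ypik] -> 10 lines: hvsce bkg bael gqcrf ktme ypik rnx afet cuo mujx
Hunk 3: at line 3 remove [ktme,ypik] add [gjal,aby,fsg] -> 11 lines: hvsce bkg bael gqcrf gjal aby fsg rnx afet cuo mujx
Hunk 4: at line 2 remove [gqcrf] add [vnu] -> 11 lines: hvsce bkg bael vnu gjal aby fsg rnx afet cuo mujx
Hunk 5: at line 8 remove [afet] add [aefqq,ivza,sedg] -> 13 lines: hvsce bkg bael vnu gjal aby fsg rnx aefqq ivza sedg cuo mujx
Final line 3: bael

Answer: bael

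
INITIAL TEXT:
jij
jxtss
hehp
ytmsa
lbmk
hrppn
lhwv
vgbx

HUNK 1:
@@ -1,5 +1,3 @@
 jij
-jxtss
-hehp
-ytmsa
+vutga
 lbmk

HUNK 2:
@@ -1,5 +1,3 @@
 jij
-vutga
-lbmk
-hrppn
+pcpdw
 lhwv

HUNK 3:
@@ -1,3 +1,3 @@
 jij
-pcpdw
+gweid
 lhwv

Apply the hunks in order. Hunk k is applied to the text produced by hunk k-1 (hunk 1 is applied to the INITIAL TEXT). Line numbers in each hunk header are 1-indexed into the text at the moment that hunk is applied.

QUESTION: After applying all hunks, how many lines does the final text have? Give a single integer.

Answer: 4

Derivation:
Hunk 1: at line 1 remove [jxtss,hehp,ytmsa] add [vutga] -> 6 lines: jij vutga lbmk hrppn lhwv vgbx
Hunk 2: at line 1 remove [vutga,lbmk,hrppn] add [pcpdw] -> 4 lines: jij pcpdw lhwv vgbx
Hunk 3: at line 1 remove [pcpdw] add [gweid] -> 4 lines: jij gweid lhwv vgbx
Final line count: 4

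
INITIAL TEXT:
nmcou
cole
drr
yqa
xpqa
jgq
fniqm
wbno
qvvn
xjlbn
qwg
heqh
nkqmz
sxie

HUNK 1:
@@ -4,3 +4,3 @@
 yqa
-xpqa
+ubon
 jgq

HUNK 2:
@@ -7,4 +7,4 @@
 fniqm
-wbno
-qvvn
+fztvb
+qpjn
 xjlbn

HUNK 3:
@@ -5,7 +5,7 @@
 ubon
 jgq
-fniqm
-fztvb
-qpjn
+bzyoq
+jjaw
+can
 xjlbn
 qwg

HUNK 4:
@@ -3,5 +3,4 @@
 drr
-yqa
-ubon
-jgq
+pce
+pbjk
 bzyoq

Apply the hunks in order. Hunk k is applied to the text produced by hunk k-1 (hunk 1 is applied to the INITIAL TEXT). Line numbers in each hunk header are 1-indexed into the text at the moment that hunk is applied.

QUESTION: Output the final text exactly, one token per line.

Hunk 1: at line 4 remove [xpqa] add [ubon] -> 14 lines: nmcou cole drr yqa ubon jgq fniqm wbno qvvn xjlbn qwg heqh nkqmz sxie
Hunk 2: at line 7 remove [wbno,qvvn] add [fztvb,qpjn] -> 14 lines: nmcou cole drr yqa ubon jgq fniqm fztvb qpjn xjlbn qwg heqh nkqmz sxie
Hunk 3: at line 5 remove [fniqm,fztvb,qpjn] add [bzyoq,jjaw,can] -> 14 lines: nmcou cole drr yqa ubon jgq bzyoq jjaw can xjlbn qwg heqh nkqmz sxie
Hunk 4: at line 3 remove [yqa,ubon,jgq] add [pce,pbjk] -> 13 lines: nmcou cole drr pce pbjk bzyoq jjaw can xjlbn qwg heqh nkqmz sxie

Answer: nmcou
cole
drr
pce
pbjk
bzyoq
jjaw
can
xjlbn
qwg
heqh
nkqmz
sxie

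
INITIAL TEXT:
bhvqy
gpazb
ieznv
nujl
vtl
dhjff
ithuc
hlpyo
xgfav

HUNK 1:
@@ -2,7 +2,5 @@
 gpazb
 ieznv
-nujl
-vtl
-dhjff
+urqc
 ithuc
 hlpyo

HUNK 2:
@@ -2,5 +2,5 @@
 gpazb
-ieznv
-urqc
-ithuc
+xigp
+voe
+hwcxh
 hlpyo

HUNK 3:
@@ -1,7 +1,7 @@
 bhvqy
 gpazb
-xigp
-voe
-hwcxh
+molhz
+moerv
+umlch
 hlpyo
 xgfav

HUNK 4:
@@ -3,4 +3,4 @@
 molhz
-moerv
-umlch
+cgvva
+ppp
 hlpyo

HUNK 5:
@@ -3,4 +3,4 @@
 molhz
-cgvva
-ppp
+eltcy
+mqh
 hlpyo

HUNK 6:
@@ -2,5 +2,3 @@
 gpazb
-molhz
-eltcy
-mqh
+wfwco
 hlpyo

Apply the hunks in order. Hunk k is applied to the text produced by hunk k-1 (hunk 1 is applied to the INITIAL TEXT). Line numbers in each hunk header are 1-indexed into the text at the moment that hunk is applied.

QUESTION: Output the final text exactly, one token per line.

Hunk 1: at line 2 remove [nujl,vtl,dhjff] add [urqc] -> 7 lines: bhvqy gpazb ieznv urqc ithuc hlpyo xgfav
Hunk 2: at line 2 remove [ieznv,urqc,ithuc] add [xigp,voe,hwcxh] -> 7 lines: bhvqy gpazb xigp voe hwcxh hlpyo xgfav
Hunk 3: at line 1 remove [xigp,voe,hwcxh] add [molhz,moerv,umlch] -> 7 lines: bhvqy gpazb molhz moerv umlch hlpyo xgfav
Hunk 4: at line 3 remove [moerv,umlch] add [cgvva,ppp] -> 7 lines: bhvqy gpazb molhz cgvva ppp hlpyo xgfav
Hunk 5: at line 3 remove [cgvva,ppp] add [eltcy,mqh] -> 7 lines: bhvqy gpazb molhz eltcy mqh hlpyo xgfav
Hunk 6: at line 2 remove [molhz,eltcy,mqh] add [wfwco] -> 5 lines: bhvqy gpazb wfwco hlpyo xgfav

Answer: bhvqy
gpazb
wfwco
hlpyo
xgfav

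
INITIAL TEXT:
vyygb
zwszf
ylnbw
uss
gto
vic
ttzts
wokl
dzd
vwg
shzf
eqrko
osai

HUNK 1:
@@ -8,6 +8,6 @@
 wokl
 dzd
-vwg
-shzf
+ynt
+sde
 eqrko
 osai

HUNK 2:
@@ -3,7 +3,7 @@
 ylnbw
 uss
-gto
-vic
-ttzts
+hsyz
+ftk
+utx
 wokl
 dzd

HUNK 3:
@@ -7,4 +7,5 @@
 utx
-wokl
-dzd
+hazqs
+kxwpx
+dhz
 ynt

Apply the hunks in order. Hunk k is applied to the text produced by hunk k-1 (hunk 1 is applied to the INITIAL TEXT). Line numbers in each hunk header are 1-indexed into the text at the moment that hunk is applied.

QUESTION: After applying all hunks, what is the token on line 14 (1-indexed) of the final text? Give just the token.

Hunk 1: at line 8 remove [vwg,shzf] add [ynt,sde] -> 13 lines: vyygb zwszf ylnbw uss gto vic ttzts wokl dzd ynt sde eqrko osai
Hunk 2: at line 3 remove [gto,vic,ttzts] add [hsyz,ftk,utx] -> 13 lines: vyygb zwszf ylnbw uss hsyz ftk utx wokl dzd ynt sde eqrko osai
Hunk 3: at line 7 remove [wokl,dzd] add [hazqs,kxwpx,dhz] -> 14 lines: vyygb zwszf ylnbw uss hsyz ftk utx hazqs kxwpx dhz ynt sde eqrko osai
Final line 14: osai

Answer: osai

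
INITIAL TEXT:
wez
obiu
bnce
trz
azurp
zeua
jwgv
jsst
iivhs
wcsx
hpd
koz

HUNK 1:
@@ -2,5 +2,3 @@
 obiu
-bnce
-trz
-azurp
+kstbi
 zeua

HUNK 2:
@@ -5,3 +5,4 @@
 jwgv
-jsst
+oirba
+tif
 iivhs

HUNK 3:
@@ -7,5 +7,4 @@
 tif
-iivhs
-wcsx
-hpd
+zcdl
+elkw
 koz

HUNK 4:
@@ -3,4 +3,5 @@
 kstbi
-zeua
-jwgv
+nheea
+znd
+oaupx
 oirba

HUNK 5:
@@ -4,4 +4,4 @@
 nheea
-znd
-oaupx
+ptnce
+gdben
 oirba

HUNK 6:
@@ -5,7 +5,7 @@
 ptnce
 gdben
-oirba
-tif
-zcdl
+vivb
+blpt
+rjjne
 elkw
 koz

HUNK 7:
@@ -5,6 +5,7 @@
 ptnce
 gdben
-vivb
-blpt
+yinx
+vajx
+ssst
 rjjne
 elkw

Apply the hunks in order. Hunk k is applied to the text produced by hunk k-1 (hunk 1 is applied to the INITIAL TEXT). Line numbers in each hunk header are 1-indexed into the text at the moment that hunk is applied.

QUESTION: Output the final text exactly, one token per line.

Answer: wez
obiu
kstbi
nheea
ptnce
gdben
yinx
vajx
ssst
rjjne
elkw
koz

Derivation:
Hunk 1: at line 2 remove [bnce,trz,azurp] add [kstbi] -> 10 lines: wez obiu kstbi zeua jwgv jsst iivhs wcsx hpd koz
Hunk 2: at line 5 remove [jsst] add [oirba,tif] -> 11 lines: wez obiu kstbi zeua jwgv oirba tif iivhs wcsx hpd koz
Hunk 3: at line 7 remove [iivhs,wcsx,hpd] add [zcdl,elkw] -> 10 lines: wez obiu kstbi zeua jwgv oirba tif zcdl elkw koz
Hunk 4: at line 3 remove [zeua,jwgv] add [nheea,znd,oaupx] -> 11 lines: wez obiu kstbi nheea znd oaupx oirba tif zcdl elkw koz
Hunk 5: at line 4 remove [znd,oaupx] add [ptnce,gdben] -> 11 lines: wez obiu kstbi nheea ptnce gdben oirba tif zcdl elkw koz
Hunk 6: at line 5 remove [oirba,tif,zcdl] add [vivb,blpt,rjjne] -> 11 lines: wez obiu kstbi nheea ptnce gdben vivb blpt rjjne elkw koz
Hunk 7: at line 5 remove [vivb,blpt] add [yinx,vajx,ssst] -> 12 lines: wez obiu kstbi nheea ptnce gdben yinx vajx ssst rjjne elkw koz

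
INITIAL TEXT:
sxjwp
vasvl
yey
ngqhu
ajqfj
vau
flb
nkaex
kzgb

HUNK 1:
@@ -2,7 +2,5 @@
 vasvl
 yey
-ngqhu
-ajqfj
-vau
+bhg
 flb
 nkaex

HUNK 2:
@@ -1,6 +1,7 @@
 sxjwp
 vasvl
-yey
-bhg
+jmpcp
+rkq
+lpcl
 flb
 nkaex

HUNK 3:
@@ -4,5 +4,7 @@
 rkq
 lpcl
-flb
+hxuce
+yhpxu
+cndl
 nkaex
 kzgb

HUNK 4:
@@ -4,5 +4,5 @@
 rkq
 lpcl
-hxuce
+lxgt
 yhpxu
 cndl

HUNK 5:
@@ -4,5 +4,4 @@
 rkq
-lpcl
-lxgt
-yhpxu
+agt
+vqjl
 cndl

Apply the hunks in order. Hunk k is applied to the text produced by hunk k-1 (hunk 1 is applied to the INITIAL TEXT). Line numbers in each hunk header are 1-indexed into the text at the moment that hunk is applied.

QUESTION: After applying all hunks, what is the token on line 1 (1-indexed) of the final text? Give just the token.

Hunk 1: at line 2 remove [ngqhu,ajqfj,vau] add [bhg] -> 7 lines: sxjwp vasvl yey bhg flb nkaex kzgb
Hunk 2: at line 1 remove [yey,bhg] add [jmpcp,rkq,lpcl] -> 8 lines: sxjwp vasvl jmpcp rkq lpcl flb nkaex kzgb
Hunk 3: at line 4 remove [flb] add [hxuce,yhpxu,cndl] -> 10 lines: sxjwp vasvl jmpcp rkq lpcl hxuce yhpxu cndl nkaex kzgb
Hunk 4: at line 4 remove [hxuce] add [lxgt] -> 10 lines: sxjwp vasvl jmpcp rkq lpcl lxgt yhpxu cndl nkaex kzgb
Hunk 5: at line 4 remove [lpcl,lxgt,yhpxu] add [agt,vqjl] -> 9 lines: sxjwp vasvl jmpcp rkq agt vqjl cndl nkaex kzgb
Final line 1: sxjwp

Answer: sxjwp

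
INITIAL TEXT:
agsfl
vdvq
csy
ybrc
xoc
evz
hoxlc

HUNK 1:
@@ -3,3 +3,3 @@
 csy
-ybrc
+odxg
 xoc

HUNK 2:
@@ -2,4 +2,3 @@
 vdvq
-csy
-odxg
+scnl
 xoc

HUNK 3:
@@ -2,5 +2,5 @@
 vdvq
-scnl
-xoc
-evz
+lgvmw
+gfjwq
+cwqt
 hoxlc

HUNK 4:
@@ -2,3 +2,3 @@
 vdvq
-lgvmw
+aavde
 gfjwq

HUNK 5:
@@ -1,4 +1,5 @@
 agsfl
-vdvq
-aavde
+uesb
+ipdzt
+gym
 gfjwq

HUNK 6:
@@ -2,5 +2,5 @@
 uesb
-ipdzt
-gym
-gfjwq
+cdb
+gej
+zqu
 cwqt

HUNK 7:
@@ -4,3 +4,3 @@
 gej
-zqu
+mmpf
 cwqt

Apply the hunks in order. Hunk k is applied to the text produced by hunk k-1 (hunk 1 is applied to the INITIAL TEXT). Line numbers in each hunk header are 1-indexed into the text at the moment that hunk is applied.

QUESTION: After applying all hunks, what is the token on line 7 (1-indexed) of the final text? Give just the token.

Hunk 1: at line 3 remove [ybrc] add [odxg] -> 7 lines: agsfl vdvq csy odxg xoc evz hoxlc
Hunk 2: at line 2 remove [csy,odxg] add [scnl] -> 6 lines: agsfl vdvq scnl xoc evz hoxlc
Hunk 3: at line 2 remove [scnl,xoc,evz] add [lgvmw,gfjwq,cwqt] -> 6 lines: agsfl vdvq lgvmw gfjwq cwqt hoxlc
Hunk 4: at line 2 remove [lgvmw] add [aavde] -> 6 lines: agsfl vdvq aavde gfjwq cwqt hoxlc
Hunk 5: at line 1 remove [vdvq,aavde] add [uesb,ipdzt,gym] -> 7 lines: agsfl uesb ipdzt gym gfjwq cwqt hoxlc
Hunk 6: at line 2 remove [ipdzt,gym,gfjwq] add [cdb,gej,zqu] -> 7 lines: agsfl uesb cdb gej zqu cwqt hoxlc
Hunk 7: at line 4 remove [zqu] add [mmpf] -> 7 lines: agsfl uesb cdb gej mmpf cwqt hoxlc
Final line 7: hoxlc

Answer: hoxlc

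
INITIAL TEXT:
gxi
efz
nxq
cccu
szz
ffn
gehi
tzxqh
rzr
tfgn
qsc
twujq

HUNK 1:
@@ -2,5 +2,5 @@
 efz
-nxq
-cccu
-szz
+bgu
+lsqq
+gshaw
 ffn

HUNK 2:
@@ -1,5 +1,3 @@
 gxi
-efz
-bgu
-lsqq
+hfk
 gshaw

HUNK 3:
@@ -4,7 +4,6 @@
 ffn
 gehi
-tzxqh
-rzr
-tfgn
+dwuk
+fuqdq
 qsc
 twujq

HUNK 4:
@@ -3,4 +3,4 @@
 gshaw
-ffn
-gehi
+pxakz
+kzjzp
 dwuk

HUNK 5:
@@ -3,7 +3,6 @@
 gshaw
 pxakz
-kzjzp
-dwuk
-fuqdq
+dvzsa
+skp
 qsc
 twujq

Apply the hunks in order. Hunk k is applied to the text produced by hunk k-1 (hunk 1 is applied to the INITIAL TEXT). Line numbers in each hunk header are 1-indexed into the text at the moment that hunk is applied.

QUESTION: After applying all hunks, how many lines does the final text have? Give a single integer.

Hunk 1: at line 2 remove [nxq,cccu,szz] add [bgu,lsqq,gshaw] -> 12 lines: gxi efz bgu lsqq gshaw ffn gehi tzxqh rzr tfgn qsc twujq
Hunk 2: at line 1 remove [efz,bgu,lsqq] add [hfk] -> 10 lines: gxi hfk gshaw ffn gehi tzxqh rzr tfgn qsc twujq
Hunk 3: at line 4 remove [tzxqh,rzr,tfgn] add [dwuk,fuqdq] -> 9 lines: gxi hfk gshaw ffn gehi dwuk fuqdq qsc twujq
Hunk 4: at line 3 remove [ffn,gehi] add [pxakz,kzjzp] -> 9 lines: gxi hfk gshaw pxakz kzjzp dwuk fuqdq qsc twujq
Hunk 5: at line 3 remove [kzjzp,dwuk,fuqdq] add [dvzsa,skp] -> 8 lines: gxi hfk gshaw pxakz dvzsa skp qsc twujq
Final line count: 8

Answer: 8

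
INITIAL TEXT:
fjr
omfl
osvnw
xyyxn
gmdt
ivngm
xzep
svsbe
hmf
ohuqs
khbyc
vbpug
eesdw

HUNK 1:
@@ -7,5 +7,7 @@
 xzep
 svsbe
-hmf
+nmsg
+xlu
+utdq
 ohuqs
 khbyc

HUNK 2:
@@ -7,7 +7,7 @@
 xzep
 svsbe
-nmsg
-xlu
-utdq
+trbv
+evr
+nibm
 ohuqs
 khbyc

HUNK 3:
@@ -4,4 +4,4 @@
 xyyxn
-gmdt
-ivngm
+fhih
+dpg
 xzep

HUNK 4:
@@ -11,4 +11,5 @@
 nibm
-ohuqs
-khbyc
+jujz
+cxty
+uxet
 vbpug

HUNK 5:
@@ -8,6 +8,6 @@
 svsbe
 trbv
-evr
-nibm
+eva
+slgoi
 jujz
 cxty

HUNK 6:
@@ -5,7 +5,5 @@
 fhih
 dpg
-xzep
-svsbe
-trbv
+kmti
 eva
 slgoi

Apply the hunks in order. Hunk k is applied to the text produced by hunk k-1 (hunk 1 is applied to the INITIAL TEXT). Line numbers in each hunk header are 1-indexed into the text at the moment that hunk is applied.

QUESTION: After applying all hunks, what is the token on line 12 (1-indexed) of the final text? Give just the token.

Answer: uxet

Derivation:
Hunk 1: at line 7 remove [hmf] add [nmsg,xlu,utdq] -> 15 lines: fjr omfl osvnw xyyxn gmdt ivngm xzep svsbe nmsg xlu utdq ohuqs khbyc vbpug eesdw
Hunk 2: at line 7 remove [nmsg,xlu,utdq] add [trbv,evr,nibm] -> 15 lines: fjr omfl osvnw xyyxn gmdt ivngm xzep svsbe trbv evr nibm ohuqs khbyc vbpug eesdw
Hunk 3: at line 4 remove [gmdt,ivngm] add [fhih,dpg] -> 15 lines: fjr omfl osvnw xyyxn fhih dpg xzep svsbe trbv evr nibm ohuqs khbyc vbpug eesdw
Hunk 4: at line 11 remove [ohuqs,khbyc] add [jujz,cxty,uxet] -> 16 lines: fjr omfl osvnw xyyxn fhih dpg xzep svsbe trbv evr nibm jujz cxty uxet vbpug eesdw
Hunk 5: at line 8 remove [evr,nibm] add [eva,slgoi] -> 16 lines: fjr omfl osvnw xyyxn fhih dpg xzep svsbe trbv eva slgoi jujz cxty uxet vbpug eesdw
Hunk 6: at line 5 remove [xzep,svsbe,trbv] add [kmti] -> 14 lines: fjr omfl osvnw xyyxn fhih dpg kmti eva slgoi jujz cxty uxet vbpug eesdw
Final line 12: uxet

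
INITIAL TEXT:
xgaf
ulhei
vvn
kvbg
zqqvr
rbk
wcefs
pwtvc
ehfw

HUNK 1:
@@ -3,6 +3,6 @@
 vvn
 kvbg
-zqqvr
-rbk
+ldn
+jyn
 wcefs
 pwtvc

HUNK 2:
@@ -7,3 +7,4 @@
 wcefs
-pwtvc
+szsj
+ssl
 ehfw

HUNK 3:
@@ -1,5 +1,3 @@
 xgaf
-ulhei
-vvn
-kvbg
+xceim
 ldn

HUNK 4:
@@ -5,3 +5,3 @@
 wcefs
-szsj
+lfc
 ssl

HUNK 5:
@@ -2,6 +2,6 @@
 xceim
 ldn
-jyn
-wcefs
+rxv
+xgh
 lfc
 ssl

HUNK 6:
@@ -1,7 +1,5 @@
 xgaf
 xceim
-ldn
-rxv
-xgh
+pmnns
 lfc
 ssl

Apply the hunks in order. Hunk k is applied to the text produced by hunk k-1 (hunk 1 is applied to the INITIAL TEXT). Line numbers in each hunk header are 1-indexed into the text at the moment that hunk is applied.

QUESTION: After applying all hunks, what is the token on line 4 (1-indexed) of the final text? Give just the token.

Hunk 1: at line 3 remove [zqqvr,rbk] add [ldn,jyn] -> 9 lines: xgaf ulhei vvn kvbg ldn jyn wcefs pwtvc ehfw
Hunk 2: at line 7 remove [pwtvc] add [szsj,ssl] -> 10 lines: xgaf ulhei vvn kvbg ldn jyn wcefs szsj ssl ehfw
Hunk 3: at line 1 remove [ulhei,vvn,kvbg] add [xceim] -> 8 lines: xgaf xceim ldn jyn wcefs szsj ssl ehfw
Hunk 4: at line 5 remove [szsj] add [lfc] -> 8 lines: xgaf xceim ldn jyn wcefs lfc ssl ehfw
Hunk 5: at line 2 remove [jyn,wcefs] add [rxv,xgh] -> 8 lines: xgaf xceim ldn rxv xgh lfc ssl ehfw
Hunk 6: at line 1 remove [ldn,rxv,xgh] add [pmnns] -> 6 lines: xgaf xceim pmnns lfc ssl ehfw
Final line 4: lfc

Answer: lfc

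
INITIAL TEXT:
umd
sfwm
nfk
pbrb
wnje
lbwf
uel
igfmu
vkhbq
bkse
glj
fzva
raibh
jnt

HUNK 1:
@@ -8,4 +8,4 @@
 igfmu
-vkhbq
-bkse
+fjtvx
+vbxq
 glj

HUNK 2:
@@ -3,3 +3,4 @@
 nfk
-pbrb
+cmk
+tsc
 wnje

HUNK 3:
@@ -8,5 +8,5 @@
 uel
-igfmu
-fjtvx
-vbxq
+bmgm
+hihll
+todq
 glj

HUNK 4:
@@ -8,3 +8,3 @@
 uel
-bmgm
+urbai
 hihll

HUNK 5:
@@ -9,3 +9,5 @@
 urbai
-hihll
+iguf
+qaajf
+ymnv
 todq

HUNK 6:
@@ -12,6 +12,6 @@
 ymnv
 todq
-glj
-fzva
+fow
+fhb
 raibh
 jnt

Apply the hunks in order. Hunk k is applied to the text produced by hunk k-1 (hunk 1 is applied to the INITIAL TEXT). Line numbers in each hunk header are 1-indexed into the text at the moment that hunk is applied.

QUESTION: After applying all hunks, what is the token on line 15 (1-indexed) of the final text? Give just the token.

Answer: fhb

Derivation:
Hunk 1: at line 8 remove [vkhbq,bkse] add [fjtvx,vbxq] -> 14 lines: umd sfwm nfk pbrb wnje lbwf uel igfmu fjtvx vbxq glj fzva raibh jnt
Hunk 2: at line 3 remove [pbrb] add [cmk,tsc] -> 15 lines: umd sfwm nfk cmk tsc wnje lbwf uel igfmu fjtvx vbxq glj fzva raibh jnt
Hunk 3: at line 8 remove [igfmu,fjtvx,vbxq] add [bmgm,hihll,todq] -> 15 lines: umd sfwm nfk cmk tsc wnje lbwf uel bmgm hihll todq glj fzva raibh jnt
Hunk 4: at line 8 remove [bmgm] add [urbai] -> 15 lines: umd sfwm nfk cmk tsc wnje lbwf uel urbai hihll todq glj fzva raibh jnt
Hunk 5: at line 9 remove [hihll] add [iguf,qaajf,ymnv] -> 17 lines: umd sfwm nfk cmk tsc wnje lbwf uel urbai iguf qaajf ymnv todq glj fzva raibh jnt
Hunk 6: at line 12 remove [glj,fzva] add [fow,fhb] -> 17 lines: umd sfwm nfk cmk tsc wnje lbwf uel urbai iguf qaajf ymnv todq fow fhb raibh jnt
Final line 15: fhb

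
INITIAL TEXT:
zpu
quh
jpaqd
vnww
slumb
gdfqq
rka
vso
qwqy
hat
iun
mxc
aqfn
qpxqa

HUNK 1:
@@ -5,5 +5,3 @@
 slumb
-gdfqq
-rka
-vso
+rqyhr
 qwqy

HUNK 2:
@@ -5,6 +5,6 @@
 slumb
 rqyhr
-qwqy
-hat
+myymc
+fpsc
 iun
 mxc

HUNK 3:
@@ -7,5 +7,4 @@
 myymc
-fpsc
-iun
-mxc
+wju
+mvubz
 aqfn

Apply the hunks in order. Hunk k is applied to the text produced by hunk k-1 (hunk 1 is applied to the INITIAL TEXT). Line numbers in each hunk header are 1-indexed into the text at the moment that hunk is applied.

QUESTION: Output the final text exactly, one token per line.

Hunk 1: at line 5 remove [gdfqq,rka,vso] add [rqyhr] -> 12 lines: zpu quh jpaqd vnww slumb rqyhr qwqy hat iun mxc aqfn qpxqa
Hunk 2: at line 5 remove [qwqy,hat] add [myymc,fpsc] -> 12 lines: zpu quh jpaqd vnww slumb rqyhr myymc fpsc iun mxc aqfn qpxqa
Hunk 3: at line 7 remove [fpsc,iun,mxc] add [wju,mvubz] -> 11 lines: zpu quh jpaqd vnww slumb rqyhr myymc wju mvubz aqfn qpxqa

Answer: zpu
quh
jpaqd
vnww
slumb
rqyhr
myymc
wju
mvubz
aqfn
qpxqa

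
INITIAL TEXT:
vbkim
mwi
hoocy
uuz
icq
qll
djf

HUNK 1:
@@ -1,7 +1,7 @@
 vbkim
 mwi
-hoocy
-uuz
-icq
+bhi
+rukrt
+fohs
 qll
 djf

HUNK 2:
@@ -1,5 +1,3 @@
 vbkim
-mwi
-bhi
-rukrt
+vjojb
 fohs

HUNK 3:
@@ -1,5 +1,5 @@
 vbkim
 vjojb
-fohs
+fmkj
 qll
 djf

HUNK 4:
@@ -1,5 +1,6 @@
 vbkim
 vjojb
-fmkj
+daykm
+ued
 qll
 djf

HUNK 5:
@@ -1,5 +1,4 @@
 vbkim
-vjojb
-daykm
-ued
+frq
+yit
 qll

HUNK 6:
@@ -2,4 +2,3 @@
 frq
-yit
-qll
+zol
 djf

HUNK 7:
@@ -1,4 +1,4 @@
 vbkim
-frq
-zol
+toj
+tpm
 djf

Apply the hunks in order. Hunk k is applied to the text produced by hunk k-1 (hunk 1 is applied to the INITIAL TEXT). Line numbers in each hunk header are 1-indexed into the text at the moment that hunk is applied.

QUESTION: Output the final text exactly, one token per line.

Answer: vbkim
toj
tpm
djf

Derivation:
Hunk 1: at line 1 remove [hoocy,uuz,icq] add [bhi,rukrt,fohs] -> 7 lines: vbkim mwi bhi rukrt fohs qll djf
Hunk 2: at line 1 remove [mwi,bhi,rukrt] add [vjojb] -> 5 lines: vbkim vjojb fohs qll djf
Hunk 3: at line 1 remove [fohs] add [fmkj] -> 5 lines: vbkim vjojb fmkj qll djf
Hunk 4: at line 1 remove [fmkj] add [daykm,ued] -> 6 lines: vbkim vjojb daykm ued qll djf
Hunk 5: at line 1 remove [vjojb,daykm,ued] add [frq,yit] -> 5 lines: vbkim frq yit qll djf
Hunk 6: at line 2 remove [yit,qll] add [zol] -> 4 lines: vbkim frq zol djf
Hunk 7: at line 1 remove [frq,zol] add [toj,tpm] -> 4 lines: vbkim toj tpm djf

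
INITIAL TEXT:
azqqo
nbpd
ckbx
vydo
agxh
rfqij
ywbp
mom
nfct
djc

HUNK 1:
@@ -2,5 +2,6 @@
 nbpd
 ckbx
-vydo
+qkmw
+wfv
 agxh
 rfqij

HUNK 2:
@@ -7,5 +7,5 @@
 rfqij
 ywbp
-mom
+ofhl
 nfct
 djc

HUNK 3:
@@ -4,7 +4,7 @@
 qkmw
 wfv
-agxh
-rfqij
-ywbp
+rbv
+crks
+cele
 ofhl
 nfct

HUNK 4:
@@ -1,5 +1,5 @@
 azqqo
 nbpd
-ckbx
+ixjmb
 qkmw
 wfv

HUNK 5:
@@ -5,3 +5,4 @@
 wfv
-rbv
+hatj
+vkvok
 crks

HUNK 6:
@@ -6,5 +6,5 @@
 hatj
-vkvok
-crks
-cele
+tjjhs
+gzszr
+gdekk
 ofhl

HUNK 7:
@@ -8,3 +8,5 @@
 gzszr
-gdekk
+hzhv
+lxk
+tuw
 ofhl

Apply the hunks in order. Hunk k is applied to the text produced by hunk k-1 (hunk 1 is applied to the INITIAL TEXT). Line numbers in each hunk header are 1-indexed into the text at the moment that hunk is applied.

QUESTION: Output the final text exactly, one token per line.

Answer: azqqo
nbpd
ixjmb
qkmw
wfv
hatj
tjjhs
gzszr
hzhv
lxk
tuw
ofhl
nfct
djc

Derivation:
Hunk 1: at line 2 remove [vydo] add [qkmw,wfv] -> 11 lines: azqqo nbpd ckbx qkmw wfv agxh rfqij ywbp mom nfct djc
Hunk 2: at line 7 remove [mom] add [ofhl] -> 11 lines: azqqo nbpd ckbx qkmw wfv agxh rfqij ywbp ofhl nfct djc
Hunk 3: at line 4 remove [agxh,rfqij,ywbp] add [rbv,crks,cele] -> 11 lines: azqqo nbpd ckbx qkmw wfv rbv crks cele ofhl nfct djc
Hunk 4: at line 1 remove [ckbx] add [ixjmb] -> 11 lines: azqqo nbpd ixjmb qkmw wfv rbv crks cele ofhl nfct djc
Hunk 5: at line 5 remove [rbv] add [hatj,vkvok] -> 12 lines: azqqo nbpd ixjmb qkmw wfv hatj vkvok crks cele ofhl nfct djc
Hunk 6: at line 6 remove [vkvok,crks,cele] add [tjjhs,gzszr,gdekk] -> 12 lines: azqqo nbpd ixjmb qkmw wfv hatj tjjhs gzszr gdekk ofhl nfct djc
Hunk 7: at line 8 remove [gdekk] add [hzhv,lxk,tuw] -> 14 lines: azqqo nbpd ixjmb qkmw wfv hatj tjjhs gzszr hzhv lxk tuw ofhl nfct djc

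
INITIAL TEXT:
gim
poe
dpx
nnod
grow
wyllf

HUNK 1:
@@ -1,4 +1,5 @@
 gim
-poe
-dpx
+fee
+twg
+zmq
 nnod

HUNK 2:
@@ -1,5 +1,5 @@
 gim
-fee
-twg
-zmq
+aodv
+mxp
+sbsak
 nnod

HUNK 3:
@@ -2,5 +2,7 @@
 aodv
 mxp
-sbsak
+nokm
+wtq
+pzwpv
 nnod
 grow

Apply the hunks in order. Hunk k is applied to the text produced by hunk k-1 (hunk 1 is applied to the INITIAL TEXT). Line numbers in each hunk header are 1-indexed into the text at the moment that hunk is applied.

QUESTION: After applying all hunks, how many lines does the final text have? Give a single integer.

Answer: 9

Derivation:
Hunk 1: at line 1 remove [poe,dpx] add [fee,twg,zmq] -> 7 lines: gim fee twg zmq nnod grow wyllf
Hunk 2: at line 1 remove [fee,twg,zmq] add [aodv,mxp,sbsak] -> 7 lines: gim aodv mxp sbsak nnod grow wyllf
Hunk 3: at line 2 remove [sbsak] add [nokm,wtq,pzwpv] -> 9 lines: gim aodv mxp nokm wtq pzwpv nnod grow wyllf
Final line count: 9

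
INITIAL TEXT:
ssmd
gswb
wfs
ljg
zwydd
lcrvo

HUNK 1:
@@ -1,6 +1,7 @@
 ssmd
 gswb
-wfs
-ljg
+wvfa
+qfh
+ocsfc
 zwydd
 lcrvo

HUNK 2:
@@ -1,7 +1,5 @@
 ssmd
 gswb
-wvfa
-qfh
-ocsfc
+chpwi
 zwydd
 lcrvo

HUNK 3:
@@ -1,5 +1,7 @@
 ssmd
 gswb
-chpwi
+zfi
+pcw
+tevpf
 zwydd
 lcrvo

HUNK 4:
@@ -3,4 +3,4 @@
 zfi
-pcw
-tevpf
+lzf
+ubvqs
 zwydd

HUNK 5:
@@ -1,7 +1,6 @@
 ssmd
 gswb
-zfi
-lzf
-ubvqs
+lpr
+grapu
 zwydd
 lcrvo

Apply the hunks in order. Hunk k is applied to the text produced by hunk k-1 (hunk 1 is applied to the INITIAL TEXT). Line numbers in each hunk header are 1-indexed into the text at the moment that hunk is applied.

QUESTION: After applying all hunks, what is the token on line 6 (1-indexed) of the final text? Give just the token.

Hunk 1: at line 1 remove [wfs,ljg] add [wvfa,qfh,ocsfc] -> 7 lines: ssmd gswb wvfa qfh ocsfc zwydd lcrvo
Hunk 2: at line 1 remove [wvfa,qfh,ocsfc] add [chpwi] -> 5 lines: ssmd gswb chpwi zwydd lcrvo
Hunk 3: at line 1 remove [chpwi] add [zfi,pcw,tevpf] -> 7 lines: ssmd gswb zfi pcw tevpf zwydd lcrvo
Hunk 4: at line 3 remove [pcw,tevpf] add [lzf,ubvqs] -> 7 lines: ssmd gswb zfi lzf ubvqs zwydd lcrvo
Hunk 5: at line 1 remove [zfi,lzf,ubvqs] add [lpr,grapu] -> 6 lines: ssmd gswb lpr grapu zwydd lcrvo
Final line 6: lcrvo

Answer: lcrvo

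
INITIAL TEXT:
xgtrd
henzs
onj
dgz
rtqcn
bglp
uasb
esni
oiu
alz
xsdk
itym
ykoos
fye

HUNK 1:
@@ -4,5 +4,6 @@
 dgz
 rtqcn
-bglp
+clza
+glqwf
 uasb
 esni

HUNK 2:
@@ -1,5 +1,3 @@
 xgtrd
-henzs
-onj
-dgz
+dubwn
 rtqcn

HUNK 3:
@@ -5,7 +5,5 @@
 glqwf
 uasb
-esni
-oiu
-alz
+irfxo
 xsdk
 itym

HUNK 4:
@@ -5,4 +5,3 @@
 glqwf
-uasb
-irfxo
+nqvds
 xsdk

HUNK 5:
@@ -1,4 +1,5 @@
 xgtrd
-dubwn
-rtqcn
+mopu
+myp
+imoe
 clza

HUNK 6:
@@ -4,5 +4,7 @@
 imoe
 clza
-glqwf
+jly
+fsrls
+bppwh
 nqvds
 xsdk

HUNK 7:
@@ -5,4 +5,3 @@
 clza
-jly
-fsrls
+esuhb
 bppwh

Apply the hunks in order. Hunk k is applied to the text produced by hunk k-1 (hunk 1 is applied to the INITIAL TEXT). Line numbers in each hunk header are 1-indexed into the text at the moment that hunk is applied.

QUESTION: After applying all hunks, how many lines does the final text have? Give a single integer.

Hunk 1: at line 4 remove [bglp] add [clza,glqwf] -> 15 lines: xgtrd henzs onj dgz rtqcn clza glqwf uasb esni oiu alz xsdk itym ykoos fye
Hunk 2: at line 1 remove [henzs,onj,dgz] add [dubwn] -> 13 lines: xgtrd dubwn rtqcn clza glqwf uasb esni oiu alz xsdk itym ykoos fye
Hunk 3: at line 5 remove [esni,oiu,alz] add [irfxo] -> 11 lines: xgtrd dubwn rtqcn clza glqwf uasb irfxo xsdk itym ykoos fye
Hunk 4: at line 5 remove [uasb,irfxo] add [nqvds] -> 10 lines: xgtrd dubwn rtqcn clza glqwf nqvds xsdk itym ykoos fye
Hunk 5: at line 1 remove [dubwn,rtqcn] add [mopu,myp,imoe] -> 11 lines: xgtrd mopu myp imoe clza glqwf nqvds xsdk itym ykoos fye
Hunk 6: at line 4 remove [glqwf] add [jly,fsrls,bppwh] -> 13 lines: xgtrd mopu myp imoe clza jly fsrls bppwh nqvds xsdk itym ykoos fye
Hunk 7: at line 5 remove [jly,fsrls] add [esuhb] -> 12 lines: xgtrd mopu myp imoe clza esuhb bppwh nqvds xsdk itym ykoos fye
Final line count: 12

Answer: 12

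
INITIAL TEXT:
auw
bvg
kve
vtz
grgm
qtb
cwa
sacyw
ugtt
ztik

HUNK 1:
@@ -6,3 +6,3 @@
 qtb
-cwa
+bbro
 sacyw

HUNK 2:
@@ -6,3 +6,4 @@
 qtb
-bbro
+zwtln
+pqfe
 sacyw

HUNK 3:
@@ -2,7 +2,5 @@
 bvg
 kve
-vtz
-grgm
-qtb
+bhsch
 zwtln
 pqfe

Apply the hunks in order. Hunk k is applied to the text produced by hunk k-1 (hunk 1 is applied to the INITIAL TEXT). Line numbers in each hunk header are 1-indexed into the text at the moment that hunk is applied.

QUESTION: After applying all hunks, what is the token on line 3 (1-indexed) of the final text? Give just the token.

Answer: kve

Derivation:
Hunk 1: at line 6 remove [cwa] add [bbro] -> 10 lines: auw bvg kve vtz grgm qtb bbro sacyw ugtt ztik
Hunk 2: at line 6 remove [bbro] add [zwtln,pqfe] -> 11 lines: auw bvg kve vtz grgm qtb zwtln pqfe sacyw ugtt ztik
Hunk 3: at line 2 remove [vtz,grgm,qtb] add [bhsch] -> 9 lines: auw bvg kve bhsch zwtln pqfe sacyw ugtt ztik
Final line 3: kve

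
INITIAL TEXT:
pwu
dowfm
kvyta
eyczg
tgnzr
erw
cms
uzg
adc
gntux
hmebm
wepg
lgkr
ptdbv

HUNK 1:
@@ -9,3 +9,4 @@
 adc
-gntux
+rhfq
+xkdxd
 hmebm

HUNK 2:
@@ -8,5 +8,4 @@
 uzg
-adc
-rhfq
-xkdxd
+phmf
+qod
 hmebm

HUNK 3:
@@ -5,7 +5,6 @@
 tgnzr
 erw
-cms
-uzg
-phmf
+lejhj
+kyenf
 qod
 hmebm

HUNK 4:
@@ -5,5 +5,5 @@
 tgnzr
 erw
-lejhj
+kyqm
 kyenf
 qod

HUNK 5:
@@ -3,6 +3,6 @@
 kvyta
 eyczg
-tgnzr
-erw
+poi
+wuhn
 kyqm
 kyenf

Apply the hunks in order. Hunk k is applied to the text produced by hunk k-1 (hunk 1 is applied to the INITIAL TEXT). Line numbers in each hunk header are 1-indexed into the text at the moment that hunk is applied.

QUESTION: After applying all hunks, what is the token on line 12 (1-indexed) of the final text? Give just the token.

Hunk 1: at line 9 remove [gntux] add [rhfq,xkdxd] -> 15 lines: pwu dowfm kvyta eyczg tgnzr erw cms uzg adc rhfq xkdxd hmebm wepg lgkr ptdbv
Hunk 2: at line 8 remove [adc,rhfq,xkdxd] add [phmf,qod] -> 14 lines: pwu dowfm kvyta eyczg tgnzr erw cms uzg phmf qod hmebm wepg lgkr ptdbv
Hunk 3: at line 5 remove [cms,uzg,phmf] add [lejhj,kyenf] -> 13 lines: pwu dowfm kvyta eyczg tgnzr erw lejhj kyenf qod hmebm wepg lgkr ptdbv
Hunk 4: at line 5 remove [lejhj] add [kyqm] -> 13 lines: pwu dowfm kvyta eyczg tgnzr erw kyqm kyenf qod hmebm wepg lgkr ptdbv
Hunk 5: at line 3 remove [tgnzr,erw] add [poi,wuhn] -> 13 lines: pwu dowfm kvyta eyczg poi wuhn kyqm kyenf qod hmebm wepg lgkr ptdbv
Final line 12: lgkr

Answer: lgkr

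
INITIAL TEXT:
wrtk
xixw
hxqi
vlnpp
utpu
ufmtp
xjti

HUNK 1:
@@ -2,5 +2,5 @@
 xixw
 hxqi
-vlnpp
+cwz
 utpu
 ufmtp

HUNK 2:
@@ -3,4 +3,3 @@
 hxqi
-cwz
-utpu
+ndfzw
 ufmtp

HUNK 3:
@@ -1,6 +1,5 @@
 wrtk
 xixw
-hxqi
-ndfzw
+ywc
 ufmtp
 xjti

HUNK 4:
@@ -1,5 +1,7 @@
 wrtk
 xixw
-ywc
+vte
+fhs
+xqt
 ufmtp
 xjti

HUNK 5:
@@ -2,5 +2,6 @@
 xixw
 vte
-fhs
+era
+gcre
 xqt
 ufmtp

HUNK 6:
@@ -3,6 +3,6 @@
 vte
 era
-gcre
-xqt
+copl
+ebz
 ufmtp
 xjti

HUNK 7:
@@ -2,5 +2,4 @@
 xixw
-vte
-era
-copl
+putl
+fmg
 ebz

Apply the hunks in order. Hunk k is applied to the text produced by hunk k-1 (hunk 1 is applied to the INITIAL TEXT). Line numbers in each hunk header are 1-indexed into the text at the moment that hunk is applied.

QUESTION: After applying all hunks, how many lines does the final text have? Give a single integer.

Hunk 1: at line 2 remove [vlnpp] add [cwz] -> 7 lines: wrtk xixw hxqi cwz utpu ufmtp xjti
Hunk 2: at line 3 remove [cwz,utpu] add [ndfzw] -> 6 lines: wrtk xixw hxqi ndfzw ufmtp xjti
Hunk 3: at line 1 remove [hxqi,ndfzw] add [ywc] -> 5 lines: wrtk xixw ywc ufmtp xjti
Hunk 4: at line 1 remove [ywc] add [vte,fhs,xqt] -> 7 lines: wrtk xixw vte fhs xqt ufmtp xjti
Hunk 5: at line 2 remove [fhs] add [era,gcre] -> 8 lines: wrtk xixw vte era gcre xqt ufmtp xjti
Hunk 6: at line 3 remove [gcre,xqt] add [copl,ebz] -> 8 lines: wrtk xixw vte era copl ebz ufmtp xjti
Hunk 7: at line 2 remove [vte,era,copl] add [putl,fmg] -> 7 lines: wrtk xixw putl fmg ebz ufmtp xjti
Final line count: 7

Answer: 7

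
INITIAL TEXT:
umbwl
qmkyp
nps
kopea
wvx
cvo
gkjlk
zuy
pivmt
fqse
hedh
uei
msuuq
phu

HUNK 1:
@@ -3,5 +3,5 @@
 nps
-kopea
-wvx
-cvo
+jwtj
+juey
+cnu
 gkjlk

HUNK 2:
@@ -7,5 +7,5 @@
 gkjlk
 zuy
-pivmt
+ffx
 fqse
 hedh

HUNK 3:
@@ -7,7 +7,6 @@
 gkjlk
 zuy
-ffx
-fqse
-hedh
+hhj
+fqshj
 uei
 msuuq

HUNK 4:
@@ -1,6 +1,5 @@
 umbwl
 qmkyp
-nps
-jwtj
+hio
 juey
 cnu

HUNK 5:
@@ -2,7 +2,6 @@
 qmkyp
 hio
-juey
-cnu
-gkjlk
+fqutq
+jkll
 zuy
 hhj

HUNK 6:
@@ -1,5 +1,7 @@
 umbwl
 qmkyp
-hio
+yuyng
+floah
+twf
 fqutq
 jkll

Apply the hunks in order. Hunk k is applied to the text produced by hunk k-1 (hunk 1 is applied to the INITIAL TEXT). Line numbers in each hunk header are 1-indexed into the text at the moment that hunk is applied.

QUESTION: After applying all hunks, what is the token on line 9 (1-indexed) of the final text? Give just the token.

Answer: hhj

Derivation:
Hunk 1: at line 3 remove [kopea,wvx,cvo] add [jwtj,juey,cnu] -> 14 lines: umbwl qmkyp nps jwtj juey cnu gkjlk zuy pivmt fqse hedh uei msuuq phu
Hunk 2: at line 7 remove [pivmt] add [ffx] -> 14 lines: umbwl qmkyp nps jwtj juey cnu gkjlk zuy ffx fqse hedh uei msuuq phu
Hunk 3: at line 7 remove [ffx,fqse,hedh] add [hhj,fqshj] -> 13 lines: umbwl qmkyp nps jwtj juey cnu gkjlk zuy hhj fqshj uei msuuq phu
Hunk 4: at line 1 remove [nps,jwtj] add [hio] -> 12 lines: umbwl qmkyp hio juey cnu gkjlk zuy hhj fqshj uei msuuq phu
Hunk 5: at line 2 remove [juey,cnu,gkjlk] add [fqutq,jkll] -> 11 lines: umbwl qmkyp hio fqutq jkll zuy hhj fqshj uei msuuq phu
Hunk 6: at line 1 remove [hio] add [yuyng,floah,twf] -> 13 lines: umbwl qmkyp yuyng floah twf fqutq jkll zuy hhj fqshj uei msuuq phu
Final line 9: hhj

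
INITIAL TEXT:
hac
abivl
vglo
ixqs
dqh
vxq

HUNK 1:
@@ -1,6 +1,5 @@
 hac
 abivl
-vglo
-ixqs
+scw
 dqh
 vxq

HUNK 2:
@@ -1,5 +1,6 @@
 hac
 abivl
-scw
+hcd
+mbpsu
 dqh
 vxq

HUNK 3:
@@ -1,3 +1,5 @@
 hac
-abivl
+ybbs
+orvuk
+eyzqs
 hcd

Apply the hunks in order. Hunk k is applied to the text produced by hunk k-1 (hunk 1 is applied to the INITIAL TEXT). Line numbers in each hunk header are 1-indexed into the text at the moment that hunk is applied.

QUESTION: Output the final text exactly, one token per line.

Answer: hac
ybbs
orvuk
eyzqs
hcd
mbpsu
dqh
vxq

Derivation:
Hunk 1: at line 1 remove [vglo,ixqs] add [scw] -> 5 lines: hac abivl scw dqh vxq
Hunk 2: at line 1 remove [scw] add [hcd,mbpsu] -> 6 lines: hac abivl hcd mbpsu dqh vxq
Hunk 3: at line 1 remove [abivl] add [ybbs,orvuk,eyzqs] -> 8 lines: hac ybbs orvuk eyzqs hcd mbpsu dqh vxq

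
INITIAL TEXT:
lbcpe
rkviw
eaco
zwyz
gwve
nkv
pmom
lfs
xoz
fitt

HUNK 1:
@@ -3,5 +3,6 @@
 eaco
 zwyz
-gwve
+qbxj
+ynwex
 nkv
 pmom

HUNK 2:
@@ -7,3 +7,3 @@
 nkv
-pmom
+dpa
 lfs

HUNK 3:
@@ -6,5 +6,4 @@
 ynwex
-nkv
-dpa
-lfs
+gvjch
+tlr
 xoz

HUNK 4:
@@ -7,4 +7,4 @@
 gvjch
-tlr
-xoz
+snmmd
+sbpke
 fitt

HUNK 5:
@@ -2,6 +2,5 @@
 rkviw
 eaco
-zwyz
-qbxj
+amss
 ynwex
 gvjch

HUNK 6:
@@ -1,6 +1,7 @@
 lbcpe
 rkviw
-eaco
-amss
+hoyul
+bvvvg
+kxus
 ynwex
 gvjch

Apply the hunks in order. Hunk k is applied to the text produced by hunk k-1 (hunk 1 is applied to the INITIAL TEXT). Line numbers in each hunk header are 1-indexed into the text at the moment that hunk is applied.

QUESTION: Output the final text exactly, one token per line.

Hunk 1: at line 3 remove [gwve] add [qbxj,ynwex] -> 11 lines: lbcpe rkviw eaco zwyz qbxj ynwex nkv pmom lfs xoz fitt
Hunk 2: at line 7 remove [pmom] add [dpa] -> 11 lines: lbcpe rkviw eaco zwyz qbxj ynwex nkv dpa lfs xoz fitt
Hunk 3: at line 6 remove [nkv,dpa,lfs] add [gvjch,tlr] -> 10 lines: lbcpe rkviw eaco zwyz qbxj ynwex gvjch tlr xoz fitt
Hunk 4: at line 7 remove [tlr,xoz] add [snmmd,sbpke] -> 10 lines: lbcpe rkviw eaco zwyz qbxj ynwex gvjch snmmd sbpke fitt
Hunk 5: at line 2 remove [zwyz,qbxj] add [amss] -> 9 lines: lbcpe rkviw eaco amss ynwex gvjch snmmd sbpke fitt
Hunk 6: at line 1 remove [eaco,amss] add [hoyul,bvvvg,kxus] -> 10 lines: lbcpe rkviw hoyul bvvvg kxus ynwex gvjch snmmd sbpke fitt

Answer: lbcpe
rkviw
hoyul
bvvvg
kxus
ynwex
gvjch
snmmd
sbpke
fitt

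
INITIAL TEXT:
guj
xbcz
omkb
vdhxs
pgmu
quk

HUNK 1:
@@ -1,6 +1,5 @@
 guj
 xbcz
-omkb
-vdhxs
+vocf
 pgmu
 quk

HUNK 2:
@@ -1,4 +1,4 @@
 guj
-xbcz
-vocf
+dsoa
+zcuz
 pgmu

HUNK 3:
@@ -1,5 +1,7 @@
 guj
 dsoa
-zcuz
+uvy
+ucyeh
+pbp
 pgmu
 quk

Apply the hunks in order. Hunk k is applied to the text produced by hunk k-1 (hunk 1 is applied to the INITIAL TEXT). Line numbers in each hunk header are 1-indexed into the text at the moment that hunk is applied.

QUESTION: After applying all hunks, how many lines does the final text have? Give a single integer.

Answer: 7

Derivation:
Hunk 1: at line 1 remove [omkb,vdhxs] add [vocf] -> 5 lines: guj xbcz vocf pgmu quk
Hunk 2: at line 1 remove [xbcz,vocf] add [dsoa,zcuz] -> 5 lines: guj dsoa zcuz pgmu quk
Hunk 3: at line 1 remove [zcuz] add [uvy,ucyeh,pbp] -> 7 lines: guj dsoa uvy ucyeh pbp pgmu quk
Final line count: 7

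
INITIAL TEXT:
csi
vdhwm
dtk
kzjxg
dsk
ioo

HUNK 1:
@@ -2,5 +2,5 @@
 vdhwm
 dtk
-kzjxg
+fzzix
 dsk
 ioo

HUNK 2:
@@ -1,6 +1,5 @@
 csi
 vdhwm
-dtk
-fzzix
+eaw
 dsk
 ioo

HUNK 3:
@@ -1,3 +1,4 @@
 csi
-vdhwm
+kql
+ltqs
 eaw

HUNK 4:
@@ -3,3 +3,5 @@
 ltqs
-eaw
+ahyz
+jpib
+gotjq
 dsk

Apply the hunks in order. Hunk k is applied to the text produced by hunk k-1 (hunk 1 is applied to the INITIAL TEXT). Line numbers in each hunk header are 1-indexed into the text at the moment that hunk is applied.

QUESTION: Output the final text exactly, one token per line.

Answer: csi
kql
ltqs
ahyz
jpib
gotjq
dsk
ioo

Derivation:
Hunk 1: at line 2 remove [kzjxg] add [fzzix] -> 6 lines: csi vdhwm dtk fzzix dsk ioo
Hunk 2: at line 1 remove [dtk,fzzix] add [eaw] -> 5 lines: csi vdhwm eaw dsk ioo
Hunk 3: at line 1 remove [vdhwm] add [kql,ltqs] -> 6 lines: csi kql ltqs eaw dsk ioo
Hunk 4: at line 3 remove [eaw] add [ahyz,jpib,gotjq] -> 8 lines: csi kql ltqs ahyz jpib gotjq dsk ioo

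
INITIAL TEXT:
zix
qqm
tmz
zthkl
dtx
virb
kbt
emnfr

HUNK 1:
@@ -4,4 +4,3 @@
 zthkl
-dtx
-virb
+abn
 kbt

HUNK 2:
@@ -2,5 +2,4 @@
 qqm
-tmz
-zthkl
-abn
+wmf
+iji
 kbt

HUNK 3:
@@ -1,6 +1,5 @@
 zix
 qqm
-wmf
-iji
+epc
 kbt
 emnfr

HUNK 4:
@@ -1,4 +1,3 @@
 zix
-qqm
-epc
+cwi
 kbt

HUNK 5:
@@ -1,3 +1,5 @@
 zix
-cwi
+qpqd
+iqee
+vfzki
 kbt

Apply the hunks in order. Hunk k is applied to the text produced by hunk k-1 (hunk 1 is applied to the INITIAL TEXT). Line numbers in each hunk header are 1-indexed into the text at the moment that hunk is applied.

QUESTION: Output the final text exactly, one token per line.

Hunk 1: at line 4 remove [dtx,virb] add [abn] -> 7 lines: zix qqm tmz zthkl abn kbt emnfr
Hunk 2: at line 2 remove [tmz,zthkl,abn] add [wmf,iji] -> 6 lines: zix qqm wmf iji kbt emnfr
Hunk 3: at line 1 remove [wmf,iji] add [epc] -> 5 lines: zix qqm epc kbt emnfr
Hunk 4: at line 1 remove [qqm,epc] add [cwi] -> 4 lines: zix cwi kbt emnfr
Hunk 5: at line 1 remove [cwi] add [qpqd,iqee,vfzki] -> 6 lines: zix qpqd iqee vfzki kbt emnfr

Answer: zix
qpqd
iqee
vfzki
kbt
emnfr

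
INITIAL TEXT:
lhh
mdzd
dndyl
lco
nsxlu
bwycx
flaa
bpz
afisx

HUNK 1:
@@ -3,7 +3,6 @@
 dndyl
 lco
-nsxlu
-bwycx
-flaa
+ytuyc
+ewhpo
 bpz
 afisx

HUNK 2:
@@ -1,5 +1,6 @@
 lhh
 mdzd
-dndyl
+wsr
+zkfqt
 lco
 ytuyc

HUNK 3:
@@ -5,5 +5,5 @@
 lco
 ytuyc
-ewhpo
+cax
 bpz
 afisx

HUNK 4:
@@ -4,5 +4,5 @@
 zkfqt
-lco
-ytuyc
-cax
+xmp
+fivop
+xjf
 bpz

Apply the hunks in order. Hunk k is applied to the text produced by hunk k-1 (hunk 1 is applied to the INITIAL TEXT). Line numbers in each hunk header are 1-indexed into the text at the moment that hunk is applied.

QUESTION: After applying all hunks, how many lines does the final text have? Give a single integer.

Hunk 1: at line 3 remove [nsxlu,bwycx,flaa] add [ytuyc,ewhpo] -> 8 lines: lhh mdzd dndyl lco ytuyc ewhpo bpz afisx
Hunk 2: at line 1 remove [dndyl] add [wsr,zkfqt] -> 9 lines: lhh mdzd wsr zkfqt lco ytuyc ewhpo bpz afisx
Hunk 3: at line 5 remove [ewhpo] add [cax] -> 9 lines: lhh mdzd wsr zkfqt lco ytuyc cax bpz afisx
Hunk 4: at line 4 remove [lco,ytuyc,cax] add [xmp,fivop,xjf] -> 9 lines: lhh mdzd wsr zkfqt xmp fivop xjf bpz afisx
Final line count: 9

Answer: 9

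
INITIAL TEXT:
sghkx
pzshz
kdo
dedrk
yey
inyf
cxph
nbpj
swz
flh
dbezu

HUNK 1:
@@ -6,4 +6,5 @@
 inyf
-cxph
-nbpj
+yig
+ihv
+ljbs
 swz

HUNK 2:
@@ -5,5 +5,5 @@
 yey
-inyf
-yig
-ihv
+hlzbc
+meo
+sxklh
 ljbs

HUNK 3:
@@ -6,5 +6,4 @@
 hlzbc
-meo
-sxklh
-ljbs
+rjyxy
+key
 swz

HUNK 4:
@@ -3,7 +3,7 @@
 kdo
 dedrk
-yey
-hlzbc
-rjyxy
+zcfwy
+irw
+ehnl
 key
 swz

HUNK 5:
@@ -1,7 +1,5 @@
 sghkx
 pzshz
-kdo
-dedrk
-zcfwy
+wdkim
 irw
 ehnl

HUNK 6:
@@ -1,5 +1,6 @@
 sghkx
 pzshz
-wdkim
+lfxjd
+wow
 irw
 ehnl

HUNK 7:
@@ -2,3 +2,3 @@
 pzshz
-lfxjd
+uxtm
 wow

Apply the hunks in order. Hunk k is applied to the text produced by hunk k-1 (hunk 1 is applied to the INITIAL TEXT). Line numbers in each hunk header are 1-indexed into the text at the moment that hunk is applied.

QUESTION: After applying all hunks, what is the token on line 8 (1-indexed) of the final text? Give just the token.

Answer: swz

Derivation:
Hunk 1: at line 6 remove [cxph,nbpj] add [yig,ihv,ljbs] -> 12 lines: sghkx pzshz kdo dedrk yey inyf yig ihv ljbs swz flh dbezu
Hunk 2: at line 5 remove [inyf,yig,ihv] add [hlzbc,meo,sxklh] -> 12 lines: sghkx pzshz kdo dedrk yey hlzbc meo sxklh ljbs swz flh dbezu
Hunk 3: at line 6 remove [meo,sxklh,ljbs] add [rjyxy,key] -> 11 lines: sghkx pzshz kdo dedrk yey hlzbc rjyxy key swz flh dbezu
Hunk 4: at line 3 remove [yey,hlzbc,rjyxy] add [zcfwy,irw,ehnl] -> 11 lines: sghkx pzshz kdo dedrk zcfwy irw ehnl key swz flh dbezu
Hunk 5: at line 1 remove [kdo,dedrk,zcfwy] add [wdkim] -> 9 lines: sghkx pzshz wdkim irw ehnl key swz flh dbezu
Hunk 6: at line 1 remove [wdkim] add [lfxjd,wow] -> 10 lines: sghkx pzshz lfxjd wow irw ehnl key swz flh dbezu
Hunk 7: at line 2 remove [lfxjd] add [uxtm] -> 10 lines: sghkx pzshz uxtm wow irw ehnl key swz flh dbezu
Final line 8: swz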